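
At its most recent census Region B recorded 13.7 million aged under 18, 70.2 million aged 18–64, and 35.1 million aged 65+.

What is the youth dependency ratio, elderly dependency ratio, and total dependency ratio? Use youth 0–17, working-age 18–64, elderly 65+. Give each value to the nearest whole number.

Youth dependency ratio = 13.7 / 70.2 × 100 = 20
Old-age dependency ratio = 35.1 / 70.2 × 100 = 50
Total dependency ratio = (13.7 + 35.1) / 70.2 × 100 = 48.8 / 70.2 × 100 = 70

Youth dependency ratio: 20
Old-age dependency ratio: 50
Total dependency ratio: 70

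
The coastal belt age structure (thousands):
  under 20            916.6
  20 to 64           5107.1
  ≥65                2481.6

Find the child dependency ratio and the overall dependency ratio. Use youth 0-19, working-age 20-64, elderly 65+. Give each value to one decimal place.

Youth dependency ratio: 17.9
Total dependency ratio: 66.5

Youth dependency ratio = 916.6 / 5107.1 × 100 = 17.9
Total dependency ratio = (916.6 + 2481.6) / 5107.1 × 100 = 3398.2 / 5107.1 × 100 = 66.5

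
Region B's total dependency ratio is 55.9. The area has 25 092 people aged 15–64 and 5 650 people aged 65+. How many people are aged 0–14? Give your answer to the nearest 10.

Total dependency ratio = (youth + elderly) / working-age × 100
55.9 = (Y + 5 650) / 25 092 × 100
⇒ 8 380

Aged 0–14: 8 380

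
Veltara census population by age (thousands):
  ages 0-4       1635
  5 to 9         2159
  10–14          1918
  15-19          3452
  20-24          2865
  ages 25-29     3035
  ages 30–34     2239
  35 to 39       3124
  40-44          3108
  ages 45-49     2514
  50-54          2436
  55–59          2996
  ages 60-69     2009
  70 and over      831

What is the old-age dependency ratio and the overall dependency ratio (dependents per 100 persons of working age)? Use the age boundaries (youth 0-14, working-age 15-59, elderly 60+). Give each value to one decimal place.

Old-age dependency ratio: 11.0
Total dependency ratio: 33.2

0–14: 1635 + 2159 + 1918 = 5712
15–59: 3452 + 2865 + 3035 + 2239 + 3124 + 3108 + 2514 + 2436 + 2996 = 25769
60+: 2009 + 831 = 2840
Old-age dependency ratio = 2840 / 25769 × 100 = 11.0
Total dependency ratio = (5712 + 2840) / 25769 × 100 = 8552 / 25769 × 100 = 33.2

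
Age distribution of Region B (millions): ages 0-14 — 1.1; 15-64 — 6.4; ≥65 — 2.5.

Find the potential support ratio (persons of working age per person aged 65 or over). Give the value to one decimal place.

Potential support ratio = 6.4 / 2.5 = 2.6

Potential support ratio: 2.6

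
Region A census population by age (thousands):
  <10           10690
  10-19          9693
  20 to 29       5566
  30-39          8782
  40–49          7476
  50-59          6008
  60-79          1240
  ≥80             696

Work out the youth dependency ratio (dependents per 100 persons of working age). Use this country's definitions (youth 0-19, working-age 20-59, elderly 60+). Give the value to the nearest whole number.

Youth dependency ratio: 73

0–19: 10690 + 9693 = 20383
20–59: 5566 + 8782 + 7476 + 6008 = 27832
60+: 1240 + 696 = 1936
Youth dependency ratio = 20383 / 27832 × 100 = 73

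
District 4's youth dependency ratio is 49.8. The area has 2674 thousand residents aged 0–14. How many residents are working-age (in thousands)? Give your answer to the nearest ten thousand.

Youth dependency ratio = youth / working-age × 100
49.8 = 2674 / W × 100
⇒ 5370

Working-age: 5370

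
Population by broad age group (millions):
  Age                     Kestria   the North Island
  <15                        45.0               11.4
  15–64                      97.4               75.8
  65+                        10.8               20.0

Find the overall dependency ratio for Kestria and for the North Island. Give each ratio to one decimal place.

Kestria: 57.3
the North Island: 41.4

Kestria: (45.0 + 10.8) / 97.4 × 100 = 55.8 / 97.4 × 100 = 57.3
the North Island: (11.4 + 20.0) / 75.8 × 100 = 31.4 / 75.8 × 100 = 41.4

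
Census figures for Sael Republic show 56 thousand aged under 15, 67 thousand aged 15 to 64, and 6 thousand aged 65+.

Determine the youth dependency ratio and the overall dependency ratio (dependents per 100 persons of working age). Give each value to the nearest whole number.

Youth dependency ratio = 56 / 67 × 100 = 84
Total dependency ratio = (56 + 6) / 67 × 100 = 62 / 67 × 100 = 93

Youth dependency ratio: 84
Total dependency ratio: 93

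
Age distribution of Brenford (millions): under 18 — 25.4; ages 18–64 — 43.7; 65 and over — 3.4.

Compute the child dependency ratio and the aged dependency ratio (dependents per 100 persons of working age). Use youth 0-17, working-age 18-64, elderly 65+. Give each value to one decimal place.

Youth dependency ratio = 25.4 / 43.7 × 100 = 58.1
Old-age dependency ratio = 3.4 / 43.7 × 100 = 7.8

Youth dependency ratio: 58.1
Old-age dependency ratio: 7.8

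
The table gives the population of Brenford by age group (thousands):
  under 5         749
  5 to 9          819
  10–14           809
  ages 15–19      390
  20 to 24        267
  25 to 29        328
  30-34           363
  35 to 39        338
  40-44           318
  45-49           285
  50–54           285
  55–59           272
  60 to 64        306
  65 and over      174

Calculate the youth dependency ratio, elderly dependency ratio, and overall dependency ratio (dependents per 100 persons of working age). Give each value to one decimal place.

0–14: 749 + 819 + 809 = 2377
15–64: 390 + 267 + 328 + 363 + 338 + 318 + 285 + 285 + 272 + 306 = 3152
65+: 174
Youth dependency ratio = 2377 / 3152 × 100 = 75.4
Old-age dependency ratio = 174 / 3152 × 100 = 5.5
Total dependency ratio = (2377 + 174) / 3152 × 100 = 2551 / 3152 × 100 = 80.9

Youth dependency ratio: 75.4
Old-age dependency ratio: 5.5
Total dependency ratio: 80.9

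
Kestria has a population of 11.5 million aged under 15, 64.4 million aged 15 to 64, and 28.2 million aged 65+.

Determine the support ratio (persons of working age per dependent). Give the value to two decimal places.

Support ratio = 64.4 / (11.5 + 28.2) = 64.4 / 39.7 = 1.62

Support ratio: 1.62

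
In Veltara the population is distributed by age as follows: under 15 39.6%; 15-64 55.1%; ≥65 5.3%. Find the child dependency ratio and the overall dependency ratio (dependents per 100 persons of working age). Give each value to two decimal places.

Youth dependency ratio: 71.87
Total dependency ratio: 81.49

Youth dependency ratio = 39.6 / 55.1 × 100 = 71.87
Total dependency ratio = (39.6 + 5.3) / 55.1 × 100 = 44.9 / 55.1 × 100 = 81.49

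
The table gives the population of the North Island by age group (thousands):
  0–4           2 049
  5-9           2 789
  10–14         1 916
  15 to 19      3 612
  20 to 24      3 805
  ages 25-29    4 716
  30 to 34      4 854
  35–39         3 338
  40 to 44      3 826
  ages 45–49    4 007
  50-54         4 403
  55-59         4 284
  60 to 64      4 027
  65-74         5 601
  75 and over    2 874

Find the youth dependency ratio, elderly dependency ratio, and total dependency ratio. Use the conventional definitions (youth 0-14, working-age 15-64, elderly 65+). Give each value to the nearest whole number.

Youth dependency ratio: 17
Old-age dependency ratio: 21
Total dependency ratio: 37

0–14: 2 049 + 2 789 + 1 916 = 6 754
15–64: 3 612 + 3 805 + 4 716 + 4 854 + 3 338 + 3 826 + 4 007 + 4 403 + 4 284 + 4 027 = 40 872
65+: 5 601 + 2 874 = 8 475
Youth dependency ratio = 6 754 / 40 872 × 100 = 17
Old-age dependency ratio = 8 475 / 40 872 × 100 = 21
Total dependency ratio = (6 754 + 8 475) / 40 872 × 100 = 15 229 / 40 872 × 100 = 37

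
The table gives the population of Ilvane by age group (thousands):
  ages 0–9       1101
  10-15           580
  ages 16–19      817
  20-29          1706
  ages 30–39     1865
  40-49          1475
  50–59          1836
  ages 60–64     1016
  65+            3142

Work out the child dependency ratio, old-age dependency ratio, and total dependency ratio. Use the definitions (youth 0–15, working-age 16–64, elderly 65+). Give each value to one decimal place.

0–15: 1101 + 580 = 1681
16–64: 817 + 1706 + 1865 + 1475 + 1836 + 1016 = 8715
65+: 3142
Youth dependency ratio = 1681 / 8715 × 100 = 19.3
Old-age dependency ratio = 3142 / 8715 × 100 = 36.1
Total dependency ratio = (1681 + 3142) / 8715 × 100 = 4823 / 8715 × 100 = 55.3

Youth dependency ratio: 19.3
Old-age dependency ratio: 36.1
Total dependency ratio: 55.3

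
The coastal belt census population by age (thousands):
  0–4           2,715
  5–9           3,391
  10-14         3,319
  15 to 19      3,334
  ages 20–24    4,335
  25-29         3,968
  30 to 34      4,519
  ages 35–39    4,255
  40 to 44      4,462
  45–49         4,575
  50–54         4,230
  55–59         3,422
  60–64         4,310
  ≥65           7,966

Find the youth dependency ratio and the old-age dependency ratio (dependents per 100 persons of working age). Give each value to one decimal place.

0–14: 2,715 + 3,391 + 3,319 = 9,425
15–64: 3,334 + 4,335 + 3,968 + 4,519 + 4,255 + 4,462 + 4,575 + 4,230 + 3,422 + 4,310 = 41,410
65+: 7,966
Youth dependency ratio = 9,425 / 41,410 × 100 = 22.8
Old-age dependency ratio = 7,966 / 41,410 × 100 = 19.2

Youth dependency ratio: 22.8
Old-age dependency ratio: 19.2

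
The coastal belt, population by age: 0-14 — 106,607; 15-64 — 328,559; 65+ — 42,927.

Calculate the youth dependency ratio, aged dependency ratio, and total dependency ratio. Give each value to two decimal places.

Youth dependency ratio: 32.45
Old-age dependency ratio: 13.07
Total dependency ratio: 45.51

Youth dependency ratio = 106,607 / 328,559 × 100 = 32.45
Old-age dependency ratio = 42,927 / 328,559 × 100 = 13.07
Total dependency ratio = (106,607 + 42,927) / 328,559 × 100 = 149,534 / 328,559 × 100 = 45.51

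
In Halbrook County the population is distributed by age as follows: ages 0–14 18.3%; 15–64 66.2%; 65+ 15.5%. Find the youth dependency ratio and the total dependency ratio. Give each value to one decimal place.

Youth dependency ratio = 18.3 / 66.2 × 100 = 27.6
Total dependency ratio = (18.3 + 15.5) / 66.2 × 100 = 33.8 / 66.2 × 100 = 51.1

Youth dependency ratio: 27.6
Total dependency ratio: 51.1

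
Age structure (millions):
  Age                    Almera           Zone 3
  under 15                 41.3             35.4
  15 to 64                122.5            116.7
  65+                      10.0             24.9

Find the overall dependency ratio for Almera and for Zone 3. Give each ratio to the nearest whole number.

Almera: (41.3 + 10.0) / 122.5 × 100 = 51.3 / 122.5 × 100 = 42
Zone 3: (35.4 + 24.9) / 116.7 × 100 = 60.3 / 116.7 × 100 = 52

Almera: 42
Zone 3: 52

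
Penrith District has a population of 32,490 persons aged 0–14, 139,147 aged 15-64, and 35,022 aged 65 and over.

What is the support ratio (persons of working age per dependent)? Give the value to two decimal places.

Support ratio = 139,147 / (32,490 + 35,022) = 139,147 / 67,512 = 2.06

Support ratio: 2.06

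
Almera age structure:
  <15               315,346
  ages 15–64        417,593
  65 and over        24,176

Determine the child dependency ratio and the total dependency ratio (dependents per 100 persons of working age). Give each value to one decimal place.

Youth dependency ratio: 75.5
Total dependency ratio: 81.3

Youth dependency ratio = 315,346 / 417,593 × 100 = 75.5
Total dependency ratio = (315,346 + 24,176) / 417,593 × 100 = 339,522 / 417,593 × 100 = 81.3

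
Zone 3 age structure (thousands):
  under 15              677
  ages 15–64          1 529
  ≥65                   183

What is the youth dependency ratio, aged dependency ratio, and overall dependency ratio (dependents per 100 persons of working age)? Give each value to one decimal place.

Youth dependency ratio: 44.3
Old-age dependency ratio: 12.0
Total dependency ratio: 56.2

Youth dependency ratio = 677 / 1 529 × 100 = 44.3
Old-age dependency ratio = 183 / 1 529 × 100 = 12.0
Total dependency ratio = (677 + 183) / 1 529 × 100 = 860 / 1 529 × 100 = 56.2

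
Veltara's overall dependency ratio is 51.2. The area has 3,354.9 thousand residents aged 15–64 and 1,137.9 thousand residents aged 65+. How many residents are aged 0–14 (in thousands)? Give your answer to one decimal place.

Total dependency ratio = (youth + elderly) / working-age × 100
51.2 = (Y + 1,137.9) / 3,354.9 × 100
⇒ 579.8

Aged 0–14: 579.8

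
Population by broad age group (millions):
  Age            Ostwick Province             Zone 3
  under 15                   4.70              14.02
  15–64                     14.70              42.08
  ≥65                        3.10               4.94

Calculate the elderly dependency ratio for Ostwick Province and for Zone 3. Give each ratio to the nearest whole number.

Ostwick Province: 21
Zone 3: 12

Ostwick Province: 3.10 / 14.70 × 100 = 21
Zone 3: 4.94 / 42.08 × 100 = 12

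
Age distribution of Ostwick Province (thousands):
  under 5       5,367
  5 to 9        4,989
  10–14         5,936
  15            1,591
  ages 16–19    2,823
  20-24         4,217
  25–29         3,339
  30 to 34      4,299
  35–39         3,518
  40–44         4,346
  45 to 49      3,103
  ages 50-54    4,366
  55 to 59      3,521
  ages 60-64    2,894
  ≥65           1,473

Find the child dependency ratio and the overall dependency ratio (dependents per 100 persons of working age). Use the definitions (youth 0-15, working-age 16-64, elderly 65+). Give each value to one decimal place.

0–15: 5,367 + 4,989 + 5,936 + 1,591 = 17,883
16–64: 2,823 + 4,217 + 3,339 + 4,299 + 3,518 + 4,346 + 3,103 + 4,366 + 3,521 + 2,894 = 36,426
65+: 1,473
Youth dependency ratio = 17,883 / 36,426 × 100 = 49.1
Total dependency ratio = (17,883 + 1,473) / 36,426 × 100 = 19,356 / 36,426 × 100 = 53.1

Youth dependency ratio: 49.1
Total dependency ratio: 53.1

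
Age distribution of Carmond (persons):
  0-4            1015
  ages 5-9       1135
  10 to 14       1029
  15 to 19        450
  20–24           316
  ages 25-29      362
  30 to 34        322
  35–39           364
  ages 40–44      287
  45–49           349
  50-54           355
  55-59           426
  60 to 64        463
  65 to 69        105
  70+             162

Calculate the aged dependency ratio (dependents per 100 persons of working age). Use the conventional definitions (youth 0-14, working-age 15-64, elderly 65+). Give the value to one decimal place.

Old-age dependency ratio: 7.2

0–14: 1015 + 1135 + 1029 = 3179
15–64: 450 + 316 + 362 + 322 + 364 + 287 + 349 + 355 + 426 + 463 = 3694
65+: 105 + 162 = 267
Old-age dependency ratio = 267 / 3694 × 100 = 7.2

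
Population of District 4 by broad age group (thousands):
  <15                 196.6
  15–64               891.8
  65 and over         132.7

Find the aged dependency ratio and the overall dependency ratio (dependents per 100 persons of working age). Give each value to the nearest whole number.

Old-age dependency ratio: 15
Total dependency ratio: 37

Old-age dependency ratio = 132.7 / 891.8 × 100 = 15
Total dependency ratio = (196.6 + 132.7) / 891.8 × 100 = 329.3 / 891.8 × 100 = 37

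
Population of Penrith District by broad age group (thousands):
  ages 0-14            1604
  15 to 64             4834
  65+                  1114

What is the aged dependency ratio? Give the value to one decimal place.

Old-age dependency ratio = 1114 / 4834 × 100 = 23.0

Old-age dependency ratio: 23.0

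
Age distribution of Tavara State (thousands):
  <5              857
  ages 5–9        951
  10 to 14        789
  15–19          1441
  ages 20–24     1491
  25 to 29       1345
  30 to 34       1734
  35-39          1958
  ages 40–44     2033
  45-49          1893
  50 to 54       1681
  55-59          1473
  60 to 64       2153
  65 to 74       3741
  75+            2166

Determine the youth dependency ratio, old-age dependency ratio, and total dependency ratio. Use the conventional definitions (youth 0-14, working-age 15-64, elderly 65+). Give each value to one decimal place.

0–14: 857 + 951 + 789 = 2597
15–64: 1441 + 1491 + 1345 + 1734 + 1958 + 2033 + 1893 + 1681 + 1473 + 2153 = 17202
65+: 3741 + 2166 = 5907
Youth dependency ratio = 2597 / 17202 × 100 = 15.1
Old-age dependency ratio = 5907 / 17202 × 100 = 34.3
Total dependency ratio = (2597 + 5907) / 17202 × 100 = 8504 / 17202 × 100 = 49.4

Youth dependency ratio: 15.1
Old-age dependency ratio: 34.3
Total dependency ratio: 49.4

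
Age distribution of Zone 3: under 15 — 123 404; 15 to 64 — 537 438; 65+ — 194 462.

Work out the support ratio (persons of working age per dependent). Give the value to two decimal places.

Support ratio = 537 438 / (123 404 + 194 462) = 537 438 / 317 866 = 1.69

Support ratio: 1.69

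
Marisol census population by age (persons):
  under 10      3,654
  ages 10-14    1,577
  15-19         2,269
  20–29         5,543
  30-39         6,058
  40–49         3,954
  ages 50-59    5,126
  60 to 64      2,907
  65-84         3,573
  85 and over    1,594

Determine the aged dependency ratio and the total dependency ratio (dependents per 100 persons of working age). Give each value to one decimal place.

0–14: 3,654 + 1,577 = 5,231
15–64: 2,269 + 5,543 + 6,058 + 3,954 + 5,126 + 2,907 = 25,857
65+: 3,573 + 1,594 = 5,167
Old-age dependency ratio = 5,167 / 25,857 × 100 = 20.0
Total dependency ratio = (5,231 + 5,167) / 25,857 × 100 = 10,398 / 25,857 × 100 = 40.2

Old-age dependency ratio: 20.0
Total dependency ratio: 40.2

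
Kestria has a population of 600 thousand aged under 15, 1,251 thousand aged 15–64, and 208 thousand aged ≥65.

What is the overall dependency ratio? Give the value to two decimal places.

Total dependency ratio = (600 + 208) / 1,251 × 100 = 808 / 1,251 × 100 = 64.59

Total dependency ratio: 64.59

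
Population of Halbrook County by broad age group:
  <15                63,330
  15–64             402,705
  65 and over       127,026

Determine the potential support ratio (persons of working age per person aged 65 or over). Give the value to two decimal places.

Potential support ratio = 402,705 / 127,026 = 3.17

Potential support ratio: 3.17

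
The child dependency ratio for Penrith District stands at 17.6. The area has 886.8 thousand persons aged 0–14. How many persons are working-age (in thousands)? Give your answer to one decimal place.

Working-age: 5 038.6

Youth dependency ratio = youth / working-age × 100
17.6 = 886.8 / W × 100
⇒ 5 038.6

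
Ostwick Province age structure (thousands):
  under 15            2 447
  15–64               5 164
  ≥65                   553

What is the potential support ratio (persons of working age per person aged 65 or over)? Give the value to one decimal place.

Potential support ratio = 5 164 / 553 = 9.3

Potential support ratio: 9.3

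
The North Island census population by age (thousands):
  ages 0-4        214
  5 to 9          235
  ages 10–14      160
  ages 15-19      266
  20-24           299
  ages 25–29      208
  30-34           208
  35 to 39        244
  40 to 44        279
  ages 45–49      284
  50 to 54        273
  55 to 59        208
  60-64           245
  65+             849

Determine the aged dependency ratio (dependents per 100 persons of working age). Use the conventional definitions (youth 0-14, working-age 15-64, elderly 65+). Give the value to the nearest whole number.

Old-age dependency ratio: 34

0–14: 214 + 235 + 160 = 609
15–64: 266 + 299 + 208 + 208 + 244 + 279 + 284 + 273 + 208 + 245 = 2 514
65+: 849
Old-age dependency ratio = 849 / 2 514 × 100 = 34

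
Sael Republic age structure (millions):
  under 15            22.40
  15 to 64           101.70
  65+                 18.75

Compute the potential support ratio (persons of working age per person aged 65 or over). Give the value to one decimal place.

Potential support ratio = 101.70 / 18.75 = 5.4

Potential support ratio: 5.4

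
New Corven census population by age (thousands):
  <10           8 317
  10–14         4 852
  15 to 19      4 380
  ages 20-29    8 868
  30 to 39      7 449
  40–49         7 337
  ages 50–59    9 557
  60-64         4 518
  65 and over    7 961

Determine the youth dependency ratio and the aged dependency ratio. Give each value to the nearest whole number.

Youth dependency ratio: 31
Old-age dependency ratio: 19

0–14: 8 317 + 4 852 = 13 169
15–64: 4 380 + 8 868 + 7 449 + 7 337 + 9 557 + 4 518 = 42 109
65+: 7 961
Youth dependency ratio = 13 169 / 42 109 × 100 = 31
Old-age dependency ratio = 7 961 / 42 109 × 100 = 19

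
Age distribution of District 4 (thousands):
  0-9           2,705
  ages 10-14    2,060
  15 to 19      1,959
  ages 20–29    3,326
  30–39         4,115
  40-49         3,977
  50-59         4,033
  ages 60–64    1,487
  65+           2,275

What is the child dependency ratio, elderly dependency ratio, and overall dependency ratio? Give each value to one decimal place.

0–14: 2,705 + 2,060 = 4,765
15–64: 1,959 + 3,326 + 4,115 + 3,977 + 4,033 + 1,487 = 18,897
65+: 2,275
Youth dependency ratio = 4,765 / 18,897 × 100 = 25.2
Old-age dependency ratio = 2,275 / 18,897 × 100 = 12.0
Total dependency ratio = (4,765 + 2,275) / 18,897 × 100 = 7,040 / 18,897 × 100 = 37.3

Youth dependency ratio: 25.2
Old-age dependency ratio: 12.0
Total dependency ratio: 37.3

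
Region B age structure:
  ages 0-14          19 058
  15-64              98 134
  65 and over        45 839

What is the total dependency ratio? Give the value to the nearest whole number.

Total dependency ratio: 66

Total dependency ratio = (19 058 + 45 839) / 98 134 × 100 = 64 897 / 98 134 × 100 = 66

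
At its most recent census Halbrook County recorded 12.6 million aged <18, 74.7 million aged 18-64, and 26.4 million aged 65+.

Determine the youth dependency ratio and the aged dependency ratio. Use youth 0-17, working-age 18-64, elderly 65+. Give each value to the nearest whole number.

Youth dependency ratio = 12.6 / 74.7 × 100 = 17
Old-age dependency ratio = 26.4 / 74.7 × 100 = 35

Youth dependency ratio: 17
Old-age dependency ratio: 35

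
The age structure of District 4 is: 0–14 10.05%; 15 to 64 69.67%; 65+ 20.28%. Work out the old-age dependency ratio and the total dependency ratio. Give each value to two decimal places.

Old-age dependency ratio = 20.28 / 69.67 × 100 = 29.11
Total dependency ratio = (10.05 + 20.28) / 69.67 × 100 = 30.33 / 69.67 × 100 = 43.53

Old-age dependency ratio: 29.11
Total dependency ratio: 43.53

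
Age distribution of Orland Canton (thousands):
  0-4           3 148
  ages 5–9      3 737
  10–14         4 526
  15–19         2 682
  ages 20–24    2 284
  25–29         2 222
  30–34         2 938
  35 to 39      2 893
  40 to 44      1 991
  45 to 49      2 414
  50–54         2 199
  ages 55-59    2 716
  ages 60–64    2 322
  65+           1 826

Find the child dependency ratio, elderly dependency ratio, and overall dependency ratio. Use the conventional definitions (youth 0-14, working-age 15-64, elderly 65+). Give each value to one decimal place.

0–14: 3 148 + 3 737 + 4 526 = 11 411
15–64: 2 682 + 2 284 + 2 222 + 2 938 + 2 893 + 1 991 + 2 414 + 2 199 + 2 716 + 2 322 = 24 661
65+: 1 826
Youth dependency ratio = 11 411 / 24 661 × 100 = 46.3
Old-age dependency ratio = 1 826 / 24 661 × 100 = 7.4
Total dependency ratio = (11 411 + 1 826) / 24 661 × 100 = 13 237 / 24 661 × 100 = 53.7

Youth dependency ratio: 46.3
Old-age dependency ratio: 7.4
Total dependency ratio: 53.7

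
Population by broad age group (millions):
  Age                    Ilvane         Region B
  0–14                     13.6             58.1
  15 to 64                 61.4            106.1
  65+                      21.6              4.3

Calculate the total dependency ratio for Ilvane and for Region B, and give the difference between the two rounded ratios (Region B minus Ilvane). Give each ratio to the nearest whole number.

Ilvane: 57
Region B: 59
Difference: +2

Ilvane: (13.6 + 21.6) / 61.4 × 100 = 35.2 / 61.4 × 100 = 57
Region B: (58.1 + 4.3) / 106.1 × 100 = 62.4 / 106.1 × 100 = 59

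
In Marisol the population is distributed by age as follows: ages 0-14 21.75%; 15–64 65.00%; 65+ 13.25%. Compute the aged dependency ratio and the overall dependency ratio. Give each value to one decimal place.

Old-age dependency ratio = 13.25 / 65.00 × 100 = 20.4
Total dependency ratio = (21.75 + 13.25) / 65.00 × 100 = 35.00 / 65.00 × 100 = 53.8

Old-age dependency ratio: 20.4
Total dependency ratio: 53.8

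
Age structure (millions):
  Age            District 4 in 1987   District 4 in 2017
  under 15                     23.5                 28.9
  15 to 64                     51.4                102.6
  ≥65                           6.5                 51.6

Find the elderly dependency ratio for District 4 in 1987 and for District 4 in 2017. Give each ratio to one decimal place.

District 4 in 1987: 6.5 / 51.4 × 100 = 12.6
District 4 in 2017: 51.6 / 102.6 × 100 = 50.3

District 4 in 1987: 12.6
District 4 in 2017: 50.3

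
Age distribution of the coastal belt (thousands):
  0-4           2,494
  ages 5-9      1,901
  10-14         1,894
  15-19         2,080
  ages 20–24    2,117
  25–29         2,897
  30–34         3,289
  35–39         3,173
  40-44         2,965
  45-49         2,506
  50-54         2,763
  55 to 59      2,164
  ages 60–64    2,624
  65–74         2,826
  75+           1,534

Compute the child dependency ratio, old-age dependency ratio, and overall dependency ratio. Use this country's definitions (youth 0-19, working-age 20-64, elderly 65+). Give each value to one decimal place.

0–19: 2,494 + 1,901 + 1,894 + 2,080 = 8,369
20–64: 2,117 + 2,897 + 3,289 + 3,173 + 2,965 + 2,506 + 2,763 + 2,164 + 2,624 = 24,498
65+: 2,826 + 1,534 = 4,360
Youth dependency ratio = 8,369 / 24,498 × 100 = 34.2
Old-age dependency ratio = 4,360 / 24,498 × 100 = 17.8
Total dependency ratio = (8,369 + 4,360) / 24,498 × 100 = 12,729 / 24,498 × 100 = 52.0

Youth dependency ratio: 34.2
Old-age dependency ratio: 17.8
Total dependency ratio: 52.0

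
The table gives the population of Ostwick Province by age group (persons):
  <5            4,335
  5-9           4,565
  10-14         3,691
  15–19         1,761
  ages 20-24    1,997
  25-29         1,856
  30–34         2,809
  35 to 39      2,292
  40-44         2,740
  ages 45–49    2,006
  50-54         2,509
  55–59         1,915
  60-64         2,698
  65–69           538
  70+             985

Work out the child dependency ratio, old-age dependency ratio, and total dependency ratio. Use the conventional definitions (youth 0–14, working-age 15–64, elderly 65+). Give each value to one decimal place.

Youth dependency ratio: 55.8
Old-age dependency ratio: 6.7
Total dependency ratio: 62.5

0–14: 4,335 + 4,565 + 3,691 = 12,591
15–64: 1,761 + 1,997 + 1,856 + 2,809 + 2,292 + 2,740 + 2,006 + 2,509 + 1,915 + 2,698 = 22,583
65+: 538 + 985 = 1,523
Youth dependency ratio = 12,591 / 22,583 × 100 = 55.8
Old-age dependency ratio = 1,523 / 22,583 × 100 = 6.7
Total dependency ratio = (12,591 + 1,523) / 22,583 × 100 = 14,114 / 22,583 × 100 = 62.5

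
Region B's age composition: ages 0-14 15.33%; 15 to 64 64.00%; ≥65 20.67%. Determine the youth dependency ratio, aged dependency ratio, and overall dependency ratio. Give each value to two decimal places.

Youth dependency ratio: 23.95
Old-age dependency ratio: 32.30
Total dependency ratio: 56.25

Youth dependency ratio = 15.33 / 64.00 × 100 = 23.95
Old-age dependency ratio = 20.67 / 64.00 × 100 = 32.30
Total dependency ratio = (15.33 + 20.67) / 64.00 × 100 = 36.00 / 64.00 × 100 = 56.25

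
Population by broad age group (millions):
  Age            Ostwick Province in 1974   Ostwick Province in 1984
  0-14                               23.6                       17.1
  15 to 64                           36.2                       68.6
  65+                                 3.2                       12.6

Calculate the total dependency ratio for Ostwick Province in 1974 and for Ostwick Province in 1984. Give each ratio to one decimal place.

Ostwick Province in 1974: (23.6 + 3.2) / 36.2 × 100 = 26.8 / 36.2 × 100 = 74.0
Ostwick Province in 1984: (17.1 + 12.6) / 68.6 × 100 = 29.7 / 68.6 × 100 = 43.3

Ostwick Province in 1974: 74.0
Ostwick Province in 1984: 43.3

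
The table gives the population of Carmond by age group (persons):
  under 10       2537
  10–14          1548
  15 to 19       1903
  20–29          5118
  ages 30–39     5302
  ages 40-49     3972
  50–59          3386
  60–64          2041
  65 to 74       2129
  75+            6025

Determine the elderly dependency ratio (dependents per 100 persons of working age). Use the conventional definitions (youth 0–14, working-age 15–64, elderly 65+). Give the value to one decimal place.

Old-age dependency ratio: 37.5

0–14: 2537 + 1548 = 4085
15–64: 1903 + 5118 + 5302 + 3972 + 3386 + 2041 = 21722
65+: 2129 + 6025 = 8154
Old-age dependency ratio = 8154 / 21722 × 100 = 37.5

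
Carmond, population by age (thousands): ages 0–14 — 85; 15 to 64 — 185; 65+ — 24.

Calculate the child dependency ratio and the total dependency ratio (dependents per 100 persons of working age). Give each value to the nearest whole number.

Youth dependency ratio: 46
Total dependency ratio: 59

Youth dependency ratio = 85 / 185 × 100 = 46
Total dependency ratio = (85 + 24) / 185 × 100 = 109 / 185 × 100 = 59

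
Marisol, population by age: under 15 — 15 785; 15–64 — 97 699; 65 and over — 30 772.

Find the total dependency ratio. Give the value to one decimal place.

Total dependency ratio = (15 785 + 30 772) / 97 699 × 100 = 46 557 / 97 699 × 100 = 47.7

Total dependency ratio: 47.7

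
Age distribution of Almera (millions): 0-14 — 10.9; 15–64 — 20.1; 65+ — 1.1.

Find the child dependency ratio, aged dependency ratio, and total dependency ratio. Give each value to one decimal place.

Youth dependency ratio = 10.9 / 20.1 × 100 = 54.2
Old-age dependency ratio = 1.1 / 20.1 × 100 = 5.5
Total dependency ratio = (10.9 + 1.1) / 20.1 × 100 = 12.0 / 20.1 × 100 = 59.7

Youth dependency ratio: 54.2
Old-age dependency ratio: 5.5
Total dependency ratio: 59.7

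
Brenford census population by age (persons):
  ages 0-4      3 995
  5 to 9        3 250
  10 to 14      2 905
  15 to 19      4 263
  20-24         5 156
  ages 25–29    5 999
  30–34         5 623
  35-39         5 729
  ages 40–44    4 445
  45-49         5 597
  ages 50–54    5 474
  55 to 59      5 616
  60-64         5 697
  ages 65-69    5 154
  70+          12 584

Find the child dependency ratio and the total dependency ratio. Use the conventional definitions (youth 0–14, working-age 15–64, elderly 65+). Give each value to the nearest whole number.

0–14: 3 995 + 3 250 + 2 905 = 10 150
15–64: 4 263 + 5 156 + 5 999 + 5 623 + 5 729 + 4 445 + 5 597 + 5 474 + 5 616 + 5 697 = 53 599
65+: 5 154 + 12 584 = 17 738
Youth dependency ratio = 10 150 / 53 599 × 100 = 19
Total dependency ratio = (10 150 + 17 738) / 53 599 × 100 = 27 888 / 53 599 × 100 = 52

Youth dependency ratio: 19
Total dependency ratio: 52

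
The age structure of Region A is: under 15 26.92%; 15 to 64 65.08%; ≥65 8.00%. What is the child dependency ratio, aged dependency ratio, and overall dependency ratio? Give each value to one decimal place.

Youth dependency ratio = 26.92 / 65.08 × 100 = 41.4
Old-age dependency ratio = 8.00 / 65.08 × 100 = 12.3
Total dependency ratio = (26.92 + 8.00) / 65.08 × 100 = 34.92 / 65.08 × 100 = 53.7

Youth dependency ratio: 41.4
Old-age dependency ratio: 12.3
Total dependency ratio: 53.7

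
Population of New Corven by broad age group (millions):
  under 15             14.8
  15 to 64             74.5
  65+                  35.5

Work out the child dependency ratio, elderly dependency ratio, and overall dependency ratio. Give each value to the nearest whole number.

Youth dependency ratio: 20
Old-age dependency ratio: 48
Total dependency ratio: 68

Youth dependency ratio = 14.8 / 74.5 × 100 = 20
Old-age dependency ratio = 35.5 / 74.5 × 100 = 48
Total dependency ratio = (14.8 + 35.5) / 74.5 × 100 = 50.3 / 74.5 × 100 = 68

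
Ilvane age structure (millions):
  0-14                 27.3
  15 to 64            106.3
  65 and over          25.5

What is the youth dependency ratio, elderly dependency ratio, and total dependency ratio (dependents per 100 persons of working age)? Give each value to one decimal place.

Youth dependency ratio = 27.3 / 106.3 × 100 = 25.7
Old-age dependency ratio = 25.5 / 106.3 × 100 = 24.0
Total dependency ratio = (27.3 + 25.5) / 106.3 × 100 = 52.8 / 106.3 × 100 = 49.7

Youth dependency ratio: 25.7
Old-age dependency ratio: 24.0
Total dependency ratio: 49.7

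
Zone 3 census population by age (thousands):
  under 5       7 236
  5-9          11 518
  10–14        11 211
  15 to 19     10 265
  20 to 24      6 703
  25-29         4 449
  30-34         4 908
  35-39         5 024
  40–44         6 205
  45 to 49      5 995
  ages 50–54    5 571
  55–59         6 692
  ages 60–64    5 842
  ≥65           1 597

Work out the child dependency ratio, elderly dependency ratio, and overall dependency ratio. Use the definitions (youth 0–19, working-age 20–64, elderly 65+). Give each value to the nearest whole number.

0–19: 7 236 + 11 518 + 11 211 + 10 265 = 40 230
20–64: 6 703 + 4 449 + 4 908 + 5 024 + 6 205 + 5 995 + 5 571 + 6 692 + 5 842 = 51 389
65+: 1 597
Youth dependency ratio = 40 230 / 51 389 × 100 = 78
Old-age dependency ratio = 1 597 / 51 389 × 100 = 3
Total dependency ratio = (40 230 + 1 597) / 51 389 × 100 = 41 827 / 51 389 × 100 = 81

Youth dependency ratio: 78
Old-age dependency ratio: 3
Total dependency ratio: 81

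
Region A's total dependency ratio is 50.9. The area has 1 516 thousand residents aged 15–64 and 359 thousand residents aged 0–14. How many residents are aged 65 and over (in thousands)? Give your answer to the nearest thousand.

Aged 65 and over: 413

Total dependency ratio = (youth + elderly) / working-age × 100
50.9 = (359 + E) / 1 516 × 100
⇒ 413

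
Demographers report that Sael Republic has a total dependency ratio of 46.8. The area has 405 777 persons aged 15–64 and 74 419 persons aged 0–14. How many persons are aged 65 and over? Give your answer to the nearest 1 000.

Aged 65 and over: 115 000

Total dependency ratio = (youth + elderly) / working-age × 100
46.8 = (74 419 + E) / 405 777 × 100
⇒ 115 000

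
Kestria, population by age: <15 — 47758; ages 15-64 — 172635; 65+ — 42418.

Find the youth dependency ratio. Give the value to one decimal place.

Youth dependency ratio: 27.7

Youth dependency ratio = 47758 / 172635 × 100 = 27.7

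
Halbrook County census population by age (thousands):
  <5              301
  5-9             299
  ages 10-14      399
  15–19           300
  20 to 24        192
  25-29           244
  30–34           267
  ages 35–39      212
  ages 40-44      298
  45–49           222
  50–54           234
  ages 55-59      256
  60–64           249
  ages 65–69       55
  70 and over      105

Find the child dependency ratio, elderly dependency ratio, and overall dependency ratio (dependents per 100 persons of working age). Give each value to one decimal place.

0–14: 301 + 299 + 399 = 999
15–64: 300 + 192 + 244 + 267 + 212 + 298 + 222 + 234 + 256 + 249 = 2 474
65+: 55 + 105 = 160
Youth dependency ratio = 999 / 2 474 × 100 = 40.4
Old-age dependency ratio = 160 / 2 474 × 100 = 6.5
Total dependency ratio = (999 + 160) / 2 474 × 100 = 1 159 / 2 474 × 100 = 46.8

Youth dependency ratio: 40.4
Old-age dependency ratio: 6.5
Total dependency ratio: 46.8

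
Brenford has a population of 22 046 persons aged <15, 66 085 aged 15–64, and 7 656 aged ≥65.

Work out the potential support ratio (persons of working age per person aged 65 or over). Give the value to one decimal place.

Potential support ratio: 8.6

Potential support ratio = 66 085 / 7 656 = 8.6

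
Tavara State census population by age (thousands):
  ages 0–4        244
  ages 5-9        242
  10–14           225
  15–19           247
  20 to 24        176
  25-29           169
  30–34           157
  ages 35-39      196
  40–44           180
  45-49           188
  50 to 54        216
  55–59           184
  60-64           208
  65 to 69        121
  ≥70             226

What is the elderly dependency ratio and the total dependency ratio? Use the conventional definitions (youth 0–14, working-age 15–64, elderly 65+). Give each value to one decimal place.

Old-age dependency ratio: 18.1
Total dependency ratio: 55.1

0–14: 244 + 242 + 225 = 711
15–64: 247 + 176 + 169 + 157 + 196 + 180 + 188 + 216 + 184 + 208 = 1,921
65+: 121 + 226 = 347
Old-age dependency ratio = 347 / 1,921 × 100 = 18.1
Total dependency ratio = (711 + 347) / 1,921 × 100 = 1,058 / 1,921 × 100 = 55.1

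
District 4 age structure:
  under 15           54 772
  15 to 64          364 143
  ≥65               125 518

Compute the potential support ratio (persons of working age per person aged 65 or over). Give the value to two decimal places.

Potential support ratio: 2.90

Potential support ratio = 364 143 / 125 518 = 2.90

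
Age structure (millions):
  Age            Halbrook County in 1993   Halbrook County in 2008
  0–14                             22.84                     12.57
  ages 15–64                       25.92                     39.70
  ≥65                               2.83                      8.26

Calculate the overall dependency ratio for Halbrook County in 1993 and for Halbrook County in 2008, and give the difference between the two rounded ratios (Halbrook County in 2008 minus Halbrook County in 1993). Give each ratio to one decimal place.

Halbrook County in 1993: (22.84 + 2.83) / 25.92 × 100 = 25.67 / 25.92 × 100 = 99.0
Halbrook County in 2008: (12.57 + 8.26) / 39.70 × 100 = 20.83 / 39.70 × 100 = 52.5

Halbrook County in 1993: 99.0
Halbrook County in 2008: 52.5
Difference: -46.5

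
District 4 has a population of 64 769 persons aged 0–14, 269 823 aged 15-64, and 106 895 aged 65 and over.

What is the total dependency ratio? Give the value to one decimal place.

Total dependency ratio = (64 769 + 106 895) / 269 823 × 100 = 171 664 / 269 823 × 100 = 63.6

Total dependency ratio: 63.6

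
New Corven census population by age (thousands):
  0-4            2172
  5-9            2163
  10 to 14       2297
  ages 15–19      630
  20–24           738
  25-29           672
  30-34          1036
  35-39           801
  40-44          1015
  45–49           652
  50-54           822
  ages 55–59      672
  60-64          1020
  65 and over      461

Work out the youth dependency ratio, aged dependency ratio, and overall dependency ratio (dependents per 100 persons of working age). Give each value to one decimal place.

0–14: 2172 + 2163 + 2297 = 6632
15–64: 630 + 738 + 672 + 1036 + 801 + 1015 + 652 + 822 + 672 + 1020 = 8058
65+: 461
Youth dependency ratio = 6632 / 8058 × 100 = 82.3
Old-age dependency ratio = 461 / 8058 × 100 = 5.7
Total dependency ratio = (6632 + 461) / 8058 × 100 = 7093 / 8058 × 100 = 88.0

Youth dependency ratio: 82.3
Old-age dependency ratio: 5.7
Total dependency ratio: 88.0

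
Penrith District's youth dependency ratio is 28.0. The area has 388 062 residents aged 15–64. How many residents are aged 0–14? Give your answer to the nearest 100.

Youth dependency ratio = youth / working-age × 100
28.0 = Y / 388 062 × 100
⇒ 108 700

Aged 0–14: 108 700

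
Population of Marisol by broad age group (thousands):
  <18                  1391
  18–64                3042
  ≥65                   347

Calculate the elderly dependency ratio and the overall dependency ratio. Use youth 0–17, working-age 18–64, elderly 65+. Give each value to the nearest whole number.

Old-age dependency ratio = 347 / 3042 × 100 = 11
Total dependency ratio = (1391 + 347) / 3042 × 100 = 1738 / 3042 × 100 = 57

Old-age dependency ratio: 11
Total dependency ratio: 57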